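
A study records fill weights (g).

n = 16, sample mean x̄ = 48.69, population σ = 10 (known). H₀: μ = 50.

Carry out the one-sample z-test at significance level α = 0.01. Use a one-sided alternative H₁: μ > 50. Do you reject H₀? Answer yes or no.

SE = σ/√n = 10/√16 = 2.5000
z = (x̄−μ₀)/SE = (48.69−50)/2.5000 = -0.5240
p-value (one-sided, H₁ greater) = 0.69986
At α=0.01: p ≥ α → fail to reject H₀

reject H₀: no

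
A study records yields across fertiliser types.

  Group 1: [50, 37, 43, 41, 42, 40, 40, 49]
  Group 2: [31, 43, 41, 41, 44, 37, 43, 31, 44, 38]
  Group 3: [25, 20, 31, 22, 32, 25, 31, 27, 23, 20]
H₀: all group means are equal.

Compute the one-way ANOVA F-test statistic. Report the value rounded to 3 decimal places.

Group means [42.75, 39.30, 25.60], grand mean 35.393
SSB = Σnᵢ(x̄ᵢ−x̄)² = 1544.679; SSW = ΣΣ(x−x̄ᵢ)² = 550.000
MSB = 1544.679/2 = 772.3393; MSW = 550.000/25 = 22.0000
F = MSB/MSW = 35.1063
df = (2, 25)

test statistic = 35.106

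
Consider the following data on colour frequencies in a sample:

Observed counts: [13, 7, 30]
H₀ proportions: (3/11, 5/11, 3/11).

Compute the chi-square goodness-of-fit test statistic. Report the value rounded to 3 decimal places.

n = 50; E_i = n·p_i = [13.64, 22.73, 13.64]
χ² = (13−13.64)²/13.64 + (7−22.73)²/22.73 + (30−13.64)²/13.64 = 30.5493
df = 2

test statistic = 30.549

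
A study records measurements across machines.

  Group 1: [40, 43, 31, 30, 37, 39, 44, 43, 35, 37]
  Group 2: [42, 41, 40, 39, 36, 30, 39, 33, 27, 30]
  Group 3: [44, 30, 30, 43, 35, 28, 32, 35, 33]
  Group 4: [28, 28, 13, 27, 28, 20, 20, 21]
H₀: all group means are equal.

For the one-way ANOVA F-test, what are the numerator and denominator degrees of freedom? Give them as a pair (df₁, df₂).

degrees of freedom = [3, 33]

k = 4 groups, N = 37 total
df = (k−1, N−k) = (4−1, 37−4) = (3, 33)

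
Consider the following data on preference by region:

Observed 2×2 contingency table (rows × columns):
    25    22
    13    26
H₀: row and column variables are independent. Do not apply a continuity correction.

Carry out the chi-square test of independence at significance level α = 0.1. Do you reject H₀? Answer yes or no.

Row totals [47, 39], col totals [38, 48], n=86
χ² = (25−20.77)²/20.77 + (22−26.23)²/26.23 + (13−17.23)²/17.23 + (26−21.77)²/21.77 = 3.4081
df = 1
p-value (upper-tail) = 0.06488
At α=0.1: p < α → reject H₀

reject H₀: yes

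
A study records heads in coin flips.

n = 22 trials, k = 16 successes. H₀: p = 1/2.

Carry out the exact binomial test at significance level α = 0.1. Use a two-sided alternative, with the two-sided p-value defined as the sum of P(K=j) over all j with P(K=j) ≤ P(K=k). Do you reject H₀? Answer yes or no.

reject H₀: yes

Exact binomial: n=22, k=16, p₀=1/2=0.5000
P(X=j) = C(n,j)·p₀^j·(1−p₀)^(n−j); p = Σ P(X=j) over j with P(X=j) ≤ P(X=16)
p-value (two-sided) = 0.05248
At α=0.1: p < α → reject H₀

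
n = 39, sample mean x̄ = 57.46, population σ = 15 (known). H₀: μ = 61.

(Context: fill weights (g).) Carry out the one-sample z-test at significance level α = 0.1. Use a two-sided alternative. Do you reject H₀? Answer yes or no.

SE = σ/√n = 15/√39 = 2.4019
z = (x̄−μ₀)/SE = (57.46−61)/2.4019 = -1.4738
p-value (two-sided) = 0.14053
At α=0.1: p ≥ α → fail to reject H₀

reject H₀: no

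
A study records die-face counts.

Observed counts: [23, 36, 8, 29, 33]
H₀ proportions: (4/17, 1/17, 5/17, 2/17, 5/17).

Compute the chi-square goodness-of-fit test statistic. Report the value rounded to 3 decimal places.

test statistic = 145.023

n = 129; E_i = n·p_i = [30.35, 7.59, 37.94, 15.18, 37.94]
χ² = (23−30.35)²/30.35 + (36−7.59)²/7.59 + (8−37.94)²/37.94 + (29−15.18)²/15.18 + (33−37.94)²/37.94 = 145.0229
df = 4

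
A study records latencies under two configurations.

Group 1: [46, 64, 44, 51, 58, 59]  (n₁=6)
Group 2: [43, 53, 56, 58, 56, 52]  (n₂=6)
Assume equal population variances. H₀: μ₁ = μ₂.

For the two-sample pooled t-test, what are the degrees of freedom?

df = n₁ + n₂ − 2 = 6 + 6 − 2 = 10

degrees of freedom = 10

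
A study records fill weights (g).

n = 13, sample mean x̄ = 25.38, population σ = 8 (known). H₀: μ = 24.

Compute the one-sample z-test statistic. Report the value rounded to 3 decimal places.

test statistic = 0.622

SE = σ/√n = 8/√13 = 2.2188
z = (x̄−μ₀)/SE = (25.38−24)/2.2188 = 0.6220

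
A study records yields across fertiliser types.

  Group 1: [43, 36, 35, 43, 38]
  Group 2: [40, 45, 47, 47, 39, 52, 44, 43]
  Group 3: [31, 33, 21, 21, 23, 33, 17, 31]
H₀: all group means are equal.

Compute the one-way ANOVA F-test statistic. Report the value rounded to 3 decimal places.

Group means [39.00, 44.62, 26.25], grand mean 36.286
SSB = Σnᵢ(x̄ᵢ−x̄)² = 1398.911; SSW = ΣΣ(x−x̄ᵢ)² = 467.375
MSB = 1398.911/2 = 699.4554; MSW = 467.375/18 = 25.9653
F = MSB/MSW = 26.9381
df = (2, 18)

test statistic = 26.938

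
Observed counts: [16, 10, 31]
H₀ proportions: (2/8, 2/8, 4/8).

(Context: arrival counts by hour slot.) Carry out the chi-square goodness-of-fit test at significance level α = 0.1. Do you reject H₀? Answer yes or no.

reject H₀: no

n = 57; E_i = n·p_i = [14.25, 14.25, 28.50]
χ² = (16−14.25)²/14.25 + (10−14.25)²/14.25 + (31−28.50)²/28.50 = 1.7018
df = 2
p-value (upper-tail) = 0.42704
At α=0.1: p ≥ α → fail to reject H₀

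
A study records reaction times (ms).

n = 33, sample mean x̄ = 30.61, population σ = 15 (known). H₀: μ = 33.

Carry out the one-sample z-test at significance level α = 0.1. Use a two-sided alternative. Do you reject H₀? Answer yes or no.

reject H₀: no

SE = σ/√n = 15/√33 = 2.6112
z = (x̄−μ₀)/SE = (30.61−33)/2.6112 = -0.9153
p-value (two-sided) = 0.36003
At α=0.1: p ≥ α → fail to reject H₀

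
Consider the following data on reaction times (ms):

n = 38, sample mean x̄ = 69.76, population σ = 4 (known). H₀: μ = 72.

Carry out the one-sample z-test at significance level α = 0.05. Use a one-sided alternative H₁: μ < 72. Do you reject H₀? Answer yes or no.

SE = σ/√n = 4/√38 = 0.6489
z = (x̄−μ₀)/SE = (69.76−72)/0.6489 = -3.4521
p-value (one-sided, H₁ less) = 0.00028
At α=0.05: p < α → reject H₀

reject H₀: yes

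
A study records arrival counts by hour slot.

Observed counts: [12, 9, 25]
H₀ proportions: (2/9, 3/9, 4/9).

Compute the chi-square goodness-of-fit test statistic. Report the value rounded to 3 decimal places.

n = 46; E_i = n·p_i = [10.22, 15.33, 20.44]
χ² = (12−10.22)²/10.22 + (9−15.33)²/15.33 + (25−20.44)²/20.44 = 3.9402
df = 2

test statistic = 3.940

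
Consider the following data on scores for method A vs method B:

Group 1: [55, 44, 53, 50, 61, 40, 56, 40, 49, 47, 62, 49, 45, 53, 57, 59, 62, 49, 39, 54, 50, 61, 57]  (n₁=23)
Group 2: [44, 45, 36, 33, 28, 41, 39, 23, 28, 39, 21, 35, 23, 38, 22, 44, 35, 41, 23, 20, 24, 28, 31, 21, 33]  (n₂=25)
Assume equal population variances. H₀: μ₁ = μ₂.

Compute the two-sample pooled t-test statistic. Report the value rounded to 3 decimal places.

x̄₁=51.826, s₁=7.139, n₁=23
x̄₂=31.800, s₂=8.241, n₂=25
s_p² = [22·7.139² + 24·8.241²]/46 = 59.8110
SE = √(s_p²·(1/23+1/25)) = 2.2345
t = (51.826−31.800)/2.2345 = 8.9623
df = 46

test statistic = 8.962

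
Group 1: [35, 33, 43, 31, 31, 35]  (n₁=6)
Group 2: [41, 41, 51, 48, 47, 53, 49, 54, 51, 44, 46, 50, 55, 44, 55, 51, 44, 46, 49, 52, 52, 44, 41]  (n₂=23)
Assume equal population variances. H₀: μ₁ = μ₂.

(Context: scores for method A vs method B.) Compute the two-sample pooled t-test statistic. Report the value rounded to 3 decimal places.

test statistic = -6.573

x̄₁=34.667, s₁=4.457, n₁=6
x̄₂=48.174, s₂=4.489, n₂=23
s_p² = [5·4.457² + 22·4.489²]/27 = 20.0977
SE = √(s_p²·(1/6+1/23)) = 2.0551
t = (34.667−48.174)/2.0551 = -6.5726
df = 27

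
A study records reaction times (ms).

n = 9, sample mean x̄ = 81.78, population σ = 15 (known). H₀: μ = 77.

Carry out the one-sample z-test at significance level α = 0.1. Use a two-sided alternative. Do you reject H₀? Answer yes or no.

SE = σ/√n = 15/√9 = 5.0000
z = (x̄−μ₀)/SE = (81.78−77)/5.0000 = 0.9560
p-value (two-sided) = 0.33907
At α=0.1: p ≥ α → fail to reject H₀

reject H₀: no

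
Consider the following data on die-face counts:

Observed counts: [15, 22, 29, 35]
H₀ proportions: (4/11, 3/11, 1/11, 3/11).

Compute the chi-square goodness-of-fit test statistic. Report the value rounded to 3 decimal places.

n = 101; E_i = n·p_i = [36.73, 27.55, 9.18, 27.55]
χ² = (15−36.73)²/36.73 + (22−27.55)²/27.55 + (29−9.18)²/9.18 + (35−27.55)²/27.55 = 58.7632
df = 3

test statistic = 58.763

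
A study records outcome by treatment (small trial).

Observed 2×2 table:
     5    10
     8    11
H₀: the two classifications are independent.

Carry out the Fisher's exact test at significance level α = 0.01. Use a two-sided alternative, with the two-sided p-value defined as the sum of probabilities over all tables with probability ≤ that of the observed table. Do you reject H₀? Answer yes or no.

reject H₀: no

Margins: r₁=15, r₂=19, c₁=13, c₂=21, n=34
p_obs = C(15,5)·C(19,8)/C(34,13); sum pmf over tables with pmf ≤ p_obs
p-value (two-sided) = 0.72824
At α=0.01: p ≥ α → fail to reject H₀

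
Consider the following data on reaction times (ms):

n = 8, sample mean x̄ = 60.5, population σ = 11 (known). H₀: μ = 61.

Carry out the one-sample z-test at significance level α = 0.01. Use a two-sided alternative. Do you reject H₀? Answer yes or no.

SE = σ/√n = 11/√8 = 3.8891
z = (x̄−μ₀)/SE = (60.5−61)/3.8891 = -0.1286
p-value (two-sided) = 0.89770
At α=0.01: p ≥ α → fail to reject H₀

reject H₀: no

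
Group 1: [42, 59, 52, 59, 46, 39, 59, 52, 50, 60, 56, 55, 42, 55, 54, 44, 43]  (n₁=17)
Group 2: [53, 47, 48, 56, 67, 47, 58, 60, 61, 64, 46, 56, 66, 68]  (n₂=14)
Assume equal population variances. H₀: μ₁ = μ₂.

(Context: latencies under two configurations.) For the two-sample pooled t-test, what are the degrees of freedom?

degrees of freedom = 29

df = n₁ + n₂ − 2 = 17 + 14 − 2 = 29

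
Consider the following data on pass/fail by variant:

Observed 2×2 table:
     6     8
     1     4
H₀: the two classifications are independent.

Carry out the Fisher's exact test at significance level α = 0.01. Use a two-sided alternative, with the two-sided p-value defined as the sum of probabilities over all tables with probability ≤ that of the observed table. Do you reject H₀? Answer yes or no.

Margins: r₁=14, r₂=5, c₁=7, c₂=12, n=19
p_obs = C(14,6)·C(5,1)/C(19,7); sum pmf over tables with pmf ≤ p_obs
p-value (two-sided) = 0.60268
At α=0.01: p ≥ α → fail to reject H₀

reject H₀: no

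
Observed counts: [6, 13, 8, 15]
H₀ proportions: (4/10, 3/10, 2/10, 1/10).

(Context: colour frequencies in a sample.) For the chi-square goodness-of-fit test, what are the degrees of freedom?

degrees of freedom = 3

df = k − 1 = 4 − 1 = 3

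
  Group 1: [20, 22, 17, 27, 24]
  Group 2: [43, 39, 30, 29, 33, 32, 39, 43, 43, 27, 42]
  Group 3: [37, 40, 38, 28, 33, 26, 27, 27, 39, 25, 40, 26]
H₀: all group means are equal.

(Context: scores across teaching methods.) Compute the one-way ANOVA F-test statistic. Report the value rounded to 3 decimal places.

test statistic = 10.149

Group means [22.00, 36.36, 32.17], grand mean 32.000
SSB = Σnᵢ(x̄ᵢ−x̄)² = 709.788; SSW = ΣΣ(x−x̄ᵢ)² = 874.212
MSB = 709.788/2 = 354.8939; MSW = 874.212/25 = 34.9685
F = MSB/MSW = 10.1490
df = (2, 25)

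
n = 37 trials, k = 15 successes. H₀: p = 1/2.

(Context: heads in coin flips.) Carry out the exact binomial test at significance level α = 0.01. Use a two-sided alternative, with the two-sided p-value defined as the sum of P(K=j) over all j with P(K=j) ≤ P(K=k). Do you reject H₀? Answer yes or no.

Exact binomial: n=37, k=15, p₀=1/2=0.5000
P(X=j) = C(n,j)·p₀^j·(1−p₀)^(n−j); p = Σ P(X=j) over j with P(X=j) ≤ P(X=15)
p-value (two-sided) = 0.32401
At α=0.01: p ≥ α → fail to reject H₀

reject H₀: no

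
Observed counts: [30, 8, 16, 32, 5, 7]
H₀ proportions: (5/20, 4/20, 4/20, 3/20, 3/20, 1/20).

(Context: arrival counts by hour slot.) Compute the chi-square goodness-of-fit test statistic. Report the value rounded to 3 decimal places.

n = 98; E_i = n·p_i = [24.50, 19.60, 19.60, 14.70, 14.70, 4.90]
χ² = (30−24.50)²/24.50 + (8−19.60)²/19.60 + (16−19.60)²/19.60 + (32−14.70)²/14.70 + (5−14.70)²/14.70 + (7−4.90)²/4.90 = 36.4218
df = 5

test statistic = 36.422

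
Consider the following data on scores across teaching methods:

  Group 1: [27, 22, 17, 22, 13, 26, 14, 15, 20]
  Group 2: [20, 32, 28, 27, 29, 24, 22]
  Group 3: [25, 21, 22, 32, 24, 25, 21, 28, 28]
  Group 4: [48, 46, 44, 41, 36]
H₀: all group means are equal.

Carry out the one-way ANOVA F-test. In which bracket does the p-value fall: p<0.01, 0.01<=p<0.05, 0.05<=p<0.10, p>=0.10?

p-value bracket: p<0.01

Group means [19.56, 26.00, 25.11, 43.00], grand mean 26.633
SSB = Σnᵢ(x̄ᵢ−x̄)² = 1813.856; SSW = ΣΣ(x−x̄ᵢ)² = 513.111
MSB = 1813.856/3 = 604.6185; MSW = 513.111/26 = 19.7350
F = MSB/MSW = 30.6368
df = (3, 26)
p-value (upper-tail) = 0.00000
→ bracket: p<0.01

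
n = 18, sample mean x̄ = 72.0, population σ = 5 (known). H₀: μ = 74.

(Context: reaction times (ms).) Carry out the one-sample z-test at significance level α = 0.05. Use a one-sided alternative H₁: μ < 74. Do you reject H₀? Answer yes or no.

reject H₀: yes

SE = σ/√n = 5/√18 = 1.1785
z = (x̄−μ₀)/SE = (72.0−74)/1.1785 = -1.6971
p-value (one-sided, H₁ less) = 0.04484
At α=0.05: p < α → reject H₀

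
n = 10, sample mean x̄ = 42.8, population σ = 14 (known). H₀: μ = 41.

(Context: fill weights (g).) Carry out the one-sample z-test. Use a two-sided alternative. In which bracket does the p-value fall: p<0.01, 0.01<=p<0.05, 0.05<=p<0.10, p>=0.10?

SE = σ/√n = 14/√10 = 4.4272
z = (x̄−μ₀)/SE = (42.8−41)/4.4272 = 0.4066
p-value (two-sided) = 0.68432
→ bracket: p>=0.10

p-value bracket: p>=0.10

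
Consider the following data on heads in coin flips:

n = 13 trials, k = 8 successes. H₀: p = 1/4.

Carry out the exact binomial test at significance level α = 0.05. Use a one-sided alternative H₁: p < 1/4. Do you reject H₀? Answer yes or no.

Exact binomial: n=13, k=8, p₀=1/4=0.2500
P(X≤8) from Σ C(n,i)·p₀^i·(1−p₀)^(n−i)
p-value (one-sided, H₁ less) = 0.99901
At α=0.05: p ≥ α → fail to reject H₀

reject H₀: no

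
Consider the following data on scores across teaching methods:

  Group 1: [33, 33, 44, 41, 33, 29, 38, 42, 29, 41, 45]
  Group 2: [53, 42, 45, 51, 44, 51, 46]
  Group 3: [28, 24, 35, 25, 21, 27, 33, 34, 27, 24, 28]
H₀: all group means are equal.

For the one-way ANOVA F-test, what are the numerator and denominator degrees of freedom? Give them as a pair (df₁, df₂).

degrees of freedom = [2, 26]

k = 3 groups, N = 29 total
df = (k−1, N−k) = (3−1, 29−3) = (2, 26)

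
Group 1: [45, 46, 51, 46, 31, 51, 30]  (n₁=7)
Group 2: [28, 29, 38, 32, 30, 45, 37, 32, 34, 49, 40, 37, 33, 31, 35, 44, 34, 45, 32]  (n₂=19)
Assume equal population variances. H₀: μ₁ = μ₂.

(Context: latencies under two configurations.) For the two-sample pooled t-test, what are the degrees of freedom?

degrees of freedom = 24

df = n₁ + n₂ − 2 = 7 + 19 − 2 = 24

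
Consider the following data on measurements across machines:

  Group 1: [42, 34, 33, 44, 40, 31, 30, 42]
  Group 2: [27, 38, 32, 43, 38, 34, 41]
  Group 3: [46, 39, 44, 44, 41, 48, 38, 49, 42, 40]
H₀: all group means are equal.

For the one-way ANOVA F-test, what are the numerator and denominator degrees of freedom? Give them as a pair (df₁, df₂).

degrees of freedom = [2, 22]

k = 3 groups, N = 25 total
df = (k−1, N−k) = (3−1, 25−3) = (2, 22)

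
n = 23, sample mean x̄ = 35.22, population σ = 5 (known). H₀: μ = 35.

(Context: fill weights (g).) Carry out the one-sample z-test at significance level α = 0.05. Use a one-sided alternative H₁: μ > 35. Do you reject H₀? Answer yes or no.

reject H₀: no

SE = σ/√n = 5/√23 = 1.0426
z = (x̄−μ₀)/SE = (35.22−35)/1.0426 = 0.2110
p-value (one-sided, H₁ greater) = 0.41644
At α=0.05: p ≥ α → fail to reject H₀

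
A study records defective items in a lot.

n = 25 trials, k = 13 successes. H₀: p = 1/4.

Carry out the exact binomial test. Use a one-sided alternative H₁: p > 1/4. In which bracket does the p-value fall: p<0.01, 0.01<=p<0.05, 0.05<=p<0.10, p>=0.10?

p-value bracket: p<0.01

Exact binomial: n=25, k=13, p₀=1/4=0.2500
P(X≥13) from Σ C(n,i)·p₀^i·(1−p₀)^(n−i)
p-value (one-sided, H₁ greater) = 0.00337
→ bracket: p<0.01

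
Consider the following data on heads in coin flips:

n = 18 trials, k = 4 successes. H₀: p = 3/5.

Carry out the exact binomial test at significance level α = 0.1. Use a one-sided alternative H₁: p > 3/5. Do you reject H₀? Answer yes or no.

Exact binomial: n=18, k=4, p₀=3/5=0.6000
P(X≥4) from Σ C(n,i)·p₀^i·(1−p₀)^(n−i)
p-value (one-sided, H₁ greater) = 0.99979
At α=0.1: p ≥ α → fail to reject H₀

reject H₀: no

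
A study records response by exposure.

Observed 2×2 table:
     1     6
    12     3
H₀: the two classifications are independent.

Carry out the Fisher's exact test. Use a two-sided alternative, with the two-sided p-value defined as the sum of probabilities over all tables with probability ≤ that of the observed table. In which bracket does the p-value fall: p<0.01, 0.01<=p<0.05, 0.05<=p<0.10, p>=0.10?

Margins: r₁=7, r₂=15, c₁=13, c₂=9, n=22
p_obs = C(7,1)·C(15,12)/C(22,13); sum pmf over tables with pmf ≤ p_obs
p-value (two-sided) = 0.00661
→ bracket: p<0.01

p-value bracket: p<0.01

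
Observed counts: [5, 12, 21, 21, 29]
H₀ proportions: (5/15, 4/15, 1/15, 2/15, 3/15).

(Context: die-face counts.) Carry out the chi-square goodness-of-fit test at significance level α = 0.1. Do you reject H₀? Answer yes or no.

reject H₀: yes

n = 88; E_i = n·p_i = [29.33, 23.47, 5.87, 11.73, 17.60]
χ² = (5−29.33)²/29.33 + (12−23.47)²/23.47 + (21−5.87)²/5.87 + (21−11.73)²/11.73 + (29−17.60)²/17.60 = 79.5284
df = 4
p-value (upper-tail) = 0.00000
At α=0.1: p < α → reject H₀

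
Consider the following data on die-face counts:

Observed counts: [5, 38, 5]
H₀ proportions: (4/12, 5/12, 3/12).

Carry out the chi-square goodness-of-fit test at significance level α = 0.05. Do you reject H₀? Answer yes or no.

n = 48; E_i = n·p_i = [16.00, 20.00, 12.00]
χ² = (5−16.00)²/16.00 + (38−20.00)²/20.00 + (5−12.00)²/12.00 = 27.8458
df = 2
p-value (upper-tail) = 0.00000
At α=0.05: p < α → reject H₀

reject H₀: yes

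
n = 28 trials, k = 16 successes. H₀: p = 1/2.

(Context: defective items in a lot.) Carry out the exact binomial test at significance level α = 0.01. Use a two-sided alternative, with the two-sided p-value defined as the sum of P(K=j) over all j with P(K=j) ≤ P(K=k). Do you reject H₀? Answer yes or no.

reject H₀: no

Exact binomial: n=28, k=16, p₀=1/2=0.5000
P(X=j) = C(n,j)·p₀^j·(1−p₀)^(n−j); p = Σ P(X=j) over j with P(X=j) ≤ P(X=16)
p-value (two-sided) = 0.57159
At α=0.01: p ≥ α → fail to reject H₀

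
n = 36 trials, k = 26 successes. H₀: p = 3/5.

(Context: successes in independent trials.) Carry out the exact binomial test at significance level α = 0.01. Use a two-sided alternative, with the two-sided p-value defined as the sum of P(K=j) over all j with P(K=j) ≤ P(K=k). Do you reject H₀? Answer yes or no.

reject H₀: no

Exact binomial: n=36, k=26, p₀=3/5=0.6000
P(X=j) = C(n,j)·p₀^j·(1−p₀)^(n−j); p = Σ P(X=j) over j with P(X=j) ≤ P(X=26)
p-value (two-sided) = 0.17301
At α=0.01: p ≥ α → fail to reject H₀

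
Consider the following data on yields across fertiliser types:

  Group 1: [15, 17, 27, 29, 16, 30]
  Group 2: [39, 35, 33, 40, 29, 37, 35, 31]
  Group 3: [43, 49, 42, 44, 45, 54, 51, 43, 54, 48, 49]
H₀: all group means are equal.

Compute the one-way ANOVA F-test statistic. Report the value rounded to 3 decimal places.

Group means [22.33, 34.88, 47.45], grand mean 37.400
SSB = Σnᵢ(x̄ᵢ−x̄)² = 2525.064; SSW = ΣΣ(x−x̄ᵢ)² = 538.936
MSB = 2525.064/2 = 1262.5322; MSW = 538.936/22 = 24.4971
F = MSB/MSW = 51.5381
df = (2, 22)

test statistic = 51.538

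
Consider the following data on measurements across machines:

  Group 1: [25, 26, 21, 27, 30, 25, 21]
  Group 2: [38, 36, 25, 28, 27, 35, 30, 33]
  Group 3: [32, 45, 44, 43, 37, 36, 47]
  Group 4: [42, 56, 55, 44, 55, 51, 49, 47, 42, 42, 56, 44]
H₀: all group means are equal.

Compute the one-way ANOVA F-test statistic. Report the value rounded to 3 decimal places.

Group means [25.00, 31.50, 40.57, 48.58], grand mean 38.059
SSB = Σnᵢ(x̄ᵢ−x̄)² = 2911.251; SSW = ΣΣ(x−x̄ᵢ)² = 774.631
MSB = 2911.251/3 = 970.4171; MSW = 774.631/30 = 25.8210
F = MSB/MSW = 37.5824
df = (3, 30)

test statistic = 37.582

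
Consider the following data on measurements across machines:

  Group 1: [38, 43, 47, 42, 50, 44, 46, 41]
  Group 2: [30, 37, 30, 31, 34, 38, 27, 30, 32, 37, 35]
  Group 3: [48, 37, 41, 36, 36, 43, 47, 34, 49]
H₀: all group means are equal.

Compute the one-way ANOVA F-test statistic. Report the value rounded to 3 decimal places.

test statistic = 16.430

Group means [43.88, 32.82, 41.22], grand mean 38.679
SSB = Σnᵢ(x̄ᵢ−x̄)² = 652.040; SSW = ΣΣ(x−x̄ᵢ)² = 496.067
MSB = 652.040/2 = 326.0201; MSW = 496.067/25 = 19.8427
F = MSB/MSW = 16.4302
df = (2, 25)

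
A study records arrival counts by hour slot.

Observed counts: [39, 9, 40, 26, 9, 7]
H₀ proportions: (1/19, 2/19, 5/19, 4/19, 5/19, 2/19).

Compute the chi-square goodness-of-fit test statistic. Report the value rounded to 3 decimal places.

test statistic = 175.637

n = 130; E_i = n·p_i = [6.84, 13.68, 34.21, 27.37, 34.21, 13.68]
χ² = (39−6.84)²/6.84 + (9−13.68)²/13.68 + (40−34.21)²/34.21 + (26−27.37)²/27.37 + (9−34.21)²/34.21 + (7−13.68)²/13.68 = 175.6369
df = 5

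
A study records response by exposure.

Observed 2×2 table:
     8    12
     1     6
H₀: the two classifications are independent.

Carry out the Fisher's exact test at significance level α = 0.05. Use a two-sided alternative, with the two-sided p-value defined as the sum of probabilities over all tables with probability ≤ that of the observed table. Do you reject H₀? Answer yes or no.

reject H₀: no

Margins: r₁=20, r₂=7, c₁=9, c₂=18, n=27
p_obs = C(20,8)·C(7,1)/C(27,9); sum pmf over tables with pmf ≤ p_obs
p-value (two-sided) = 0.36321
At α=0.05: p ≥ α → fail to reject H₀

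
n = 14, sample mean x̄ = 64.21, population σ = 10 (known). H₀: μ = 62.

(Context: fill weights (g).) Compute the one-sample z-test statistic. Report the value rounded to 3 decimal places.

SE = σ/√n = 10/√14 = 2.6726
z = (x̄−μ₀)/SE = (64.21−62)/2.6726 = 0.8269

test statistic = 0.827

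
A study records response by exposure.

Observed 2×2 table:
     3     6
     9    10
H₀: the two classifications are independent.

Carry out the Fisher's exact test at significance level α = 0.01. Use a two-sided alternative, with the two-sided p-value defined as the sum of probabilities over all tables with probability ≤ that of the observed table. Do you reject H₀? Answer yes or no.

reject H₀: no

Margins: r₁=9, r₂=19, c₁=12, c₂=16, n=28
p_obs = C(9,3)·C(19,9)/C(28,12); sum pmf over tables with pmf ≤ p_obs
p-value (two-sided) = 0.68696
At α=0.01: p ≥ α → fail to reject H₀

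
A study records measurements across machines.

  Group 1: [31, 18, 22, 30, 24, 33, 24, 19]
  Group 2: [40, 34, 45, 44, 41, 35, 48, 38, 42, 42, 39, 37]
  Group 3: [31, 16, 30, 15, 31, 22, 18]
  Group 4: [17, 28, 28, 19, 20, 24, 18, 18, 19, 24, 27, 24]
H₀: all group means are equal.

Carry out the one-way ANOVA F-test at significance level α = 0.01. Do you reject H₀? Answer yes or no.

Group means [25.12, 40.42, 23.29, 22.17], grand mean 28.590
SSB = Σnᵢ(x̄ᵢ−x̄)² = 2466.549; SSW = ΣΣ(x−x̄ᵢ)² = 910.887
MSB = 2466.549/3 = 822.1830; MSW = 910.887/35 = 26.0253
F = MSB/MSW = 31.5916
df = (3, 35)
p-value (upper-tail) = 0.00000
At α=0.01: p < α → reject H₀

reject H₀: yes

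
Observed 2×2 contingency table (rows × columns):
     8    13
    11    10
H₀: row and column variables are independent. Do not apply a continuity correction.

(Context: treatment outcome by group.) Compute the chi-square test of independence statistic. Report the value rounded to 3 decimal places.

test statistic = 0.865

Row totals [21, 21], col totals [19, 23], n=42
χ² = (8−9.50)²/9.50 + (13−11.50)²/11.50 + (11−9.50)²/9.50 + (10−11.50)²/11.50 = 0.8650
df = 1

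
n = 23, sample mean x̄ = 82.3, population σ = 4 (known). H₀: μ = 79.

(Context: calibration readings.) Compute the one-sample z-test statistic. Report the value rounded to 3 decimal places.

test statistic = 3.957

SE = σ/√n = 4/√23 = 0.8341
z = (x̄−μ₀)/SE = (82.3−79)/0.8341 = 3.9566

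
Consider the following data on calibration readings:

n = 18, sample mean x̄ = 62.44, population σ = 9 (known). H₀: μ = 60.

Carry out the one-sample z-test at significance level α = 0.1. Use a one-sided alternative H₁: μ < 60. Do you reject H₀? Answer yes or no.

SE = σ/√n = 9/√18 = 2.1213
z = (x̄−μ₀)/SE = (62.44−60)/2.1213 = 1.1502
p-value (one-sided, H₁ less) = 0.87497
At α=0.1: p ≥ α → fail to reject H₀

reject H₀: no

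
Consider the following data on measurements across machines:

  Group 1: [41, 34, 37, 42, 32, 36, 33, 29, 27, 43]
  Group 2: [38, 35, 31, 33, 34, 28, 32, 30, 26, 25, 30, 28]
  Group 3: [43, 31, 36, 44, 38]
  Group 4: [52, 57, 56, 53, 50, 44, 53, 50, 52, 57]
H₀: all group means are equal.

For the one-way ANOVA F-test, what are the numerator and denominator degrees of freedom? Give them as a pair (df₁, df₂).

degrees of freedom = [3, 33]

k = 4 groups, N = 37 total
df = (k−1, N−k) = (4−1, 37−4) = (3, 33)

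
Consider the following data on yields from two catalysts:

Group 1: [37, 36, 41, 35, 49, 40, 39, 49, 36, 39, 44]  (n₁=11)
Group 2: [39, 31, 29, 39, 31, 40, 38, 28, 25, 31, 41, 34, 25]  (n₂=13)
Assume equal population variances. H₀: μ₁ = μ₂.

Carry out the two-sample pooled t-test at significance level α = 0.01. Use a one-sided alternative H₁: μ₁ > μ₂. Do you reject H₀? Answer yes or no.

x̄₁=40.455, s₁=4.947, n₁=11
x̄₂=33.154, s₂=5.713, n₂=13
s_p² = [10·4.947² + 12·5.713²]/22 = 28.9282
SE = √(s_p²·(1/11+1/13)) = 2.2034
t = (40.455−33.154)/2.2034 = 3.3133
df = 22
p-value (one-sided, H₁ greater) = 0.00158
At α=0.01: p < α → reject H₀

reject H₀: yes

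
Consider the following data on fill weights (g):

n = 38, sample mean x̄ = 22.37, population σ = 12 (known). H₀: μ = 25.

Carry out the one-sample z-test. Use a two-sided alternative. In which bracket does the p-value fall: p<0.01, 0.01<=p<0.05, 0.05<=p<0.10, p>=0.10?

p-value bracket: p>=0.10

SE = σ/√n = 12/√38 = 1.9467
z = (x̄−μ₀)/SE = (22.37−25)/1.9467 = -1.3510
p-value (two-sided) = 0.17668
→ bracket: p>=0.10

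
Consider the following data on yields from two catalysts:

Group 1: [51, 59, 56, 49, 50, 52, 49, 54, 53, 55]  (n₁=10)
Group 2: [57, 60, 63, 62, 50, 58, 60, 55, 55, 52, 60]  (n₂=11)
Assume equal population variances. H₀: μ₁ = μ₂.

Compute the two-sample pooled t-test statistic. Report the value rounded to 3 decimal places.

test statistic = -2.856

x̄₁=52.800, s₁=3.259, n₁=10
x̄₂=57.455, s₂=4.108, n₂=11
s_p² = [9·3.259² + 10·4.108²]/19 = 13.9120
SE = √(s_p²·(1/10+1/11)) = 1.6297
t = (52.800−57.455)/1.6297 = -2.8561
df = 19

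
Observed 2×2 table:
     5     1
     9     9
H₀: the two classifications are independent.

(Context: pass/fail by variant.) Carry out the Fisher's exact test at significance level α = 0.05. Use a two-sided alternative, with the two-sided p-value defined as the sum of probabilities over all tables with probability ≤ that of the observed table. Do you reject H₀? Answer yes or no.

Margins: r₁=6, r₂=18, c₁=14, c₂=10, n=24
p_obs = C(6,5)·C(18,9)/C(24,14); sum pmf over tables with pmf ≤ p_obs
p-value (two-sided) = 0.34081
At α=0.05: p ≥ α → fail to reject H₀

reject H₀: no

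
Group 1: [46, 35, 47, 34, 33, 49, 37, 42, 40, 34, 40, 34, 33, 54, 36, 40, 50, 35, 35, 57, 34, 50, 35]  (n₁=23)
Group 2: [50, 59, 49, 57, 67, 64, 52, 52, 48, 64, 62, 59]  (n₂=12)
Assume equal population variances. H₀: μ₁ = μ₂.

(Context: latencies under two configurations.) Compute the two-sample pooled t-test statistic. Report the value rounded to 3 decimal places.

test statistic = -6.463

x̄₁=40.435, s₁=7.440, n₁=23
x̄₂=56.917, s₂=6.571, n₂=12
s_p² = [22·7.440² + 11·6.571²]/33 = 51.2900
SE = √(s_p²·(1/23+1/12)) = 2.5503
t = (40.435−56.917)/2.5503 = -6.4627
df = 33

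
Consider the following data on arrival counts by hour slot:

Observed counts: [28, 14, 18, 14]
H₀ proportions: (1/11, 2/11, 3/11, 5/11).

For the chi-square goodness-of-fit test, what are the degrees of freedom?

df = k − 1 = 4 − 1 = 3

degrees of freedom = 3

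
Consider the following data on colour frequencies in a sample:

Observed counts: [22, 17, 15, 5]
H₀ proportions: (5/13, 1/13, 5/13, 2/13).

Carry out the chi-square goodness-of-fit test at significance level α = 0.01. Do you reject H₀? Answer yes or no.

reject H₀: yes

n = 59; E_i = n·p_i = [22.69, 4.54, 22.69, 9.08]
χ² = (22−22.69)²/22.69 + (17−4.54)²/4.54 + (15−22.69)²/22.69 + (5−9.08)²/9.08 = 38.6763
df = 3
p-value (upper-tail) = 0.00000
At α=0.01: p < α → reject H₀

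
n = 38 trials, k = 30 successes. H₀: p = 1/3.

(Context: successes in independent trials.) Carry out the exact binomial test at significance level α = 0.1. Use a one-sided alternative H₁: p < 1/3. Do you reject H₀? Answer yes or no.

Exact binomial: n=38, k=30, p₀=1/3=0.3333
P(X≤30) from Σ C(n,i)·p₀^i·(1−p₀)^(n−i)
p-value (one-sided, H₁ less) = 1.00000
At α=0.1: p ≥ α → fail to reject H₀

reject H₀: no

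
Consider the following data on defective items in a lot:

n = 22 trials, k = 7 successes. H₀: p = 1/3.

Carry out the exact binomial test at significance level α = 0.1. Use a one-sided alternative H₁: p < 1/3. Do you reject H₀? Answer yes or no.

reject H₀: no

Exact binomial: n=22, k=7, p₀=1/3=0.3333
P(X≤7) from Σ C(n,i)·p₀^i·(1−p₀)^(n−i)
p-value (one-sided, H₁ less) = 0.54005
At α=0.1: p ≥ α → fail to reject H₀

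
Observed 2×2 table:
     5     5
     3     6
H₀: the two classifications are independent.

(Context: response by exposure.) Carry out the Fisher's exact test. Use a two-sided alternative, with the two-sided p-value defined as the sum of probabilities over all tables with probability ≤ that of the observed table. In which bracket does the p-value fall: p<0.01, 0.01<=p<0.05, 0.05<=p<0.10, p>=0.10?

p-value bracket: p>=0.10

Margins: r₁=10, r₂=9, c₁=8, c₂=11, n=19
p_obs = C(10,5)·C(9,3)/C(19,8); sum pmf over tables with pmf ≤ p_obs
p-value (two-sided) = 0.64992
→ bracket: p>=0.10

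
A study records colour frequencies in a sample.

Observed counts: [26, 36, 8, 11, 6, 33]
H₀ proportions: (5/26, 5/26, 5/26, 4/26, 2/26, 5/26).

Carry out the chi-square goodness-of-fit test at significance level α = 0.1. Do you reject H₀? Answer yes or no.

reject H₀: yes

n = 120; E_i = n·p_i = [23.08, 23.08, 23.08, 18.46, 9.23, 23.08]
χ² = (26−23.08)²/23.08 + (36−23.08)²/23.08 + (8−23.08)²/23.08 + (11−18.46)²/18.46 + (6−9.23)²/9.23 + (33−23.08)²/23.08 = 25.8708
df = 5
p-value (upper-tail) = 0.00009
At α=0.1: p < α → reject H₀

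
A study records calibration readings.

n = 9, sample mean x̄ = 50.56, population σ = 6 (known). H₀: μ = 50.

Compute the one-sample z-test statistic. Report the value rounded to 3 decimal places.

test statistic = 0.280

SE = σ/√n = 6/√9 = 2.0000
z = (x̄−μ₀)/SE = (50.56−50)/2.0000 = 0.2800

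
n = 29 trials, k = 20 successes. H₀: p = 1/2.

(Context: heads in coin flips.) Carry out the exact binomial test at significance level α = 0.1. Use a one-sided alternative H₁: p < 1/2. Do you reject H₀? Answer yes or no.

reject H₀: no

Exact binomial: n=29, k=20, p₀=1/2=0.5000
P(X≤20) from Σ C(n,i)·p₀^i·(1−p₀)^(n−i)
p-value (one-sided, H₁ less) = 0.98794
At α=0.1: p ≥ α → fail to reject H₀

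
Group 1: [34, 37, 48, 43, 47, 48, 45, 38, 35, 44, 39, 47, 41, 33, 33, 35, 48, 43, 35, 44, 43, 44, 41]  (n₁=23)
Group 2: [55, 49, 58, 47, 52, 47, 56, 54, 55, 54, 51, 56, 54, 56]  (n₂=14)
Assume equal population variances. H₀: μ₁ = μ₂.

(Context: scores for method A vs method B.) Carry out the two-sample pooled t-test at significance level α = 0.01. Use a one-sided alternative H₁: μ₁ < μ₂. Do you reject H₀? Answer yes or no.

reject H₀: yes

x̄₁=41.087, s₁=5.169, n₁=23
x̄₂=53.143, s₂=3.461, n₂=14
s_p² = [22·5.169² + 13·3.461²]/35 = 21.2440
SE = √(s_p²·(1/23+1/14)) = 1.5624
t = (41.087−53.143)/1.5624 = -7.7163
df = 35
p-value (one-sided, H₁ less) = 0.00000
At α=0.01: p < α → reject H₀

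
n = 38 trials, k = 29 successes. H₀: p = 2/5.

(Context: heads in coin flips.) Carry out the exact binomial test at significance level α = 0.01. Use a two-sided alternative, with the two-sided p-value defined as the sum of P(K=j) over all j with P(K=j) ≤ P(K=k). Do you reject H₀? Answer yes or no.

reject H₀: yes

Exact binomial: n=38, k=29, p₀=2/5=0.4000
P(X=j) = C(n,j)·p₀^j·(1−p₀)^(n−j); p = Σ P(X=j) over j with P(X=j) ≤ P(X=29)
p-value (two-sided) = 0.00001
At α=0.01: p < α → reject H₀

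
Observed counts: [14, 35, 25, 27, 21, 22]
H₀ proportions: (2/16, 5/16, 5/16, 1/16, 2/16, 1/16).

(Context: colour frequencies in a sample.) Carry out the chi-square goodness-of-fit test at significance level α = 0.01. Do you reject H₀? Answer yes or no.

reject H₀: yes

n = 144; E_i = n·p_i = [18.00, 45.00, 45.00, 9.00, 18.00, 9.00]
χ² = (14−18.00)²/18.00 + (35−45.00)²/45.00 + (25−45.00)²/45.00 + (27−9.00)²/9.00 + (21−18.00)²/18.00 + (22−9.00)²/9.00 = 67.2778
df = 5
p-value (upper-tail) = 0.00000
At α=0.01: p < α → reject H₀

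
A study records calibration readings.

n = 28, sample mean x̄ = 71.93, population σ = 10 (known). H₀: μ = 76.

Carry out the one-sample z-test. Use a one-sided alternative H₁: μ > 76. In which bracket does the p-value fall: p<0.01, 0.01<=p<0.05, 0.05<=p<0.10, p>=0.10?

p-value bracket: p>=0.10

SE = σ/√n = 10/√28 = 1.8898
z = (x̄−μ₀)/SE = (71.93−76)/1.8898 = -2.1536
p-value (one-sided, H₁ greater) = 0.98437
→ bracket: p>=0.10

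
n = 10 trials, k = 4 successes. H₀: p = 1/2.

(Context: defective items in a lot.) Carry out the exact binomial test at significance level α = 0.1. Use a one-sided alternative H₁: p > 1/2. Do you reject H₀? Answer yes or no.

reject H₀: no

Exact binomial: n=10, k=4, p₀=1/2=0.5000
P(X≥4) from Σ C(n,i)·p₀^i·(1−p₀)^(n−i)
p-value (one-sided, H₁ greater) = 0.82812
At α=0.1: p ≥ α → fail to reject H₀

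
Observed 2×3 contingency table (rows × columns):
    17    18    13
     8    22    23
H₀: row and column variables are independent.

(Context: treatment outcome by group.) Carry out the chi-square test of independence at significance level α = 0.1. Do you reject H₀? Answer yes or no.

reject H₀: yes

Row totals [48, 53], col totals [25, 40, 36], n=101
χ² = (17−11.88)²/11.88 + (18−19.01)²/19.01 + (13−17.11)²/17.11 + (8−13.12)²/13.12 + (22−20.99)²/20.99 + (23−18.89)²/18.89 = 6.1854
df = 2
p-value (upper-tail) = 0.04538
At α=0.1: p < α → reject H₀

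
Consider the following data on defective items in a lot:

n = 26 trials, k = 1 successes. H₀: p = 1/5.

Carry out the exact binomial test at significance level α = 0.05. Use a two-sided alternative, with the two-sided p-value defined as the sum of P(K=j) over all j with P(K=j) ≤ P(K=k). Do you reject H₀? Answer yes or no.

Exact binomial: n=26, k=1, p₀=1/5=0.2000
P(X=j) = C(n,j)·p₀^j·(1−p₀)^(n−j); p = Σ P(X=j) over j with P(X=j) ≤ P(X=1)
p-value (two-sided) = 0.04589
At α=0.05: p < α → reject H₀

reject H₀: yes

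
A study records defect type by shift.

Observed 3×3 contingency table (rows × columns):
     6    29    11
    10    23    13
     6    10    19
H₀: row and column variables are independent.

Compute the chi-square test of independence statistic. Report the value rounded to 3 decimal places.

test statistic = 11.947

Row totals [46, 46, 35], col totals [22, 62, 43], n=127
χ² = (6−7.97)²/7.97 + (29−22.46)²/22.46 + (11−15.57)²/15.57 + (10−7.97)²/7.97 + (23−22.46)²/22.46 + (13−15.57)²/15.57 + (6−6.06)²/6.06 + (10−17.09)²/17.09 + (19−11.85)²/11.85 = 11.9466
df = 4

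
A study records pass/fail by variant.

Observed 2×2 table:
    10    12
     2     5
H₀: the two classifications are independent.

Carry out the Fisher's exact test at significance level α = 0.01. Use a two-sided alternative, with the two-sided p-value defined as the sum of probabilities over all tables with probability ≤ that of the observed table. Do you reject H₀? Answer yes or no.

reject H₀: no

Margins: r₁=22, r₂=7, c₁=12, c₂=17, n=29
p_obs = C(22,10)·C(7,2)/C(29,12); sum pmf over tables with pmf ≤ p_obs
p-value (two-sided) = 0.66453
At α=0.01: p ≥ α → fail to reject H₀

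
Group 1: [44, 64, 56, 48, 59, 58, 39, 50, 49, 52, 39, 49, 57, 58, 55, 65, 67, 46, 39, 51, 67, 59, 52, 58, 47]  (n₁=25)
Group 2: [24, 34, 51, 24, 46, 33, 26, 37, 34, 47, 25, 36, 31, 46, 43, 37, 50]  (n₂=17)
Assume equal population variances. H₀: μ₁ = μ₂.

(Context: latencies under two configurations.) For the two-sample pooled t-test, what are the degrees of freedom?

degrees of freedom = 40

df = n₁ + n₂ − 2 = 25 + 17 − 2 = 40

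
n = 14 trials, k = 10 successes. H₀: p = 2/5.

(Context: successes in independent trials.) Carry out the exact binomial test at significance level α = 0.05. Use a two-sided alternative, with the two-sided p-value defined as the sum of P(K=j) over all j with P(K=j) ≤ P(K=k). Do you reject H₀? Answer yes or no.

Exact binomial: n=14, k=10, p₀=2/5=0.4000
P(X=j) = C(n,j)·p₀^j·(1−p₀)^(n−j); p = Σ P(X=j) over j with P(X=j) ≤ P(X=10)
p-value (two-sided) = 0.02561
At α=0.05: p < α → reject H₀

reject H₀: yes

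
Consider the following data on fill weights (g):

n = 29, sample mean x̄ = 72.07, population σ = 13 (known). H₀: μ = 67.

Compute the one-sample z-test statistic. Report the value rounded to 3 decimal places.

test statistic = 2.100

SE = σ/√n = 13/√29 = 2.4140
z = (x̄−μ₀)/SE = (72.07−67)/2.4140 = 2.1002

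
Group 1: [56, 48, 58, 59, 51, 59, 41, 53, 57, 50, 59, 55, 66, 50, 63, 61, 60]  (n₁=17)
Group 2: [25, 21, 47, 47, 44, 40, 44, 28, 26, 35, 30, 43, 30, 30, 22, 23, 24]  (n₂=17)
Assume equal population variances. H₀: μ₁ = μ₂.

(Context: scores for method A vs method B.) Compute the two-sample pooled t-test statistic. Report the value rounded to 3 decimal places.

x̄₁=55.647, s₁=6.204, n₁=17
x̄₂=32.882, s₂=9.347, n₂=17
s_p² = [16·6.204² + 16·9.347²]/32 = 62.9265
SE = √(s_p²·(1/17+1/17)) = 2.7209
t = (55.647−32.882)/2.7209 = 8.3667
df = 32

test statistic = 8.367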